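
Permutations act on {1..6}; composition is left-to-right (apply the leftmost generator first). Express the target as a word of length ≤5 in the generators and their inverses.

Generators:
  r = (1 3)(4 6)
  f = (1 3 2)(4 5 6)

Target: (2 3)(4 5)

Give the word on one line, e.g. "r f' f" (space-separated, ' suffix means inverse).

r f f r' r'

  after r: (1 3)(4 6)
  after f: (1 2)(5 6)
  after f: (2 3)(4 5)
  after r': (1 3 2)(4 5 6)
  after r': (2 3)(4 5)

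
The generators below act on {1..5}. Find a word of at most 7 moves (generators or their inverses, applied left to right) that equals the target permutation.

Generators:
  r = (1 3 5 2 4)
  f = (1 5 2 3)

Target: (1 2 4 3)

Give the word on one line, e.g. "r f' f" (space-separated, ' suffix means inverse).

  after f: (1 5 2 3)
  after r': (1 3 4 2)
  after f: (2 5)(3 4)
  after f: (1 5 3 4)
  after r: (1 2 4 3)

f r' f f r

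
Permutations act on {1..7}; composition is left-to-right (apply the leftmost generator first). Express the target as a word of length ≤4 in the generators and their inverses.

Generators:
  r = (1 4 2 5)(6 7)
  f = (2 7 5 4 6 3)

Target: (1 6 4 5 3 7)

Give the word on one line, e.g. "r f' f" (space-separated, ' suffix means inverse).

  after r': (1 5 2 4)(6 7)
  after f': (1 7 4)(2 5 3 6)
  after r': (1 6 4 5 3 7)

r' f' r'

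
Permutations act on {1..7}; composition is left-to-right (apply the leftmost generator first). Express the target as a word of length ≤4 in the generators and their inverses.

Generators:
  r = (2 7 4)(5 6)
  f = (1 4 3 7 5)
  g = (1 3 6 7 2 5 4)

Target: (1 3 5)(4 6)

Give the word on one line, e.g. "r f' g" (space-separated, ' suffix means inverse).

  after g': (1 4 5 2 7 6 3)
  after r': (1 7 5 4 6 3)
  after f': (1 3 5)(4 6)

g' r' f'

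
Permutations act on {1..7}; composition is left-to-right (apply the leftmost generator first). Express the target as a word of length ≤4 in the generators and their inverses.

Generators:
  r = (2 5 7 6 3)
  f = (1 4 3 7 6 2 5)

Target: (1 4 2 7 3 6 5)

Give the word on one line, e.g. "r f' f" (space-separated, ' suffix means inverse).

f r

  after f: (1 4 3 7 6 2 5)
  after r: (1 4 2 7 3 6 5)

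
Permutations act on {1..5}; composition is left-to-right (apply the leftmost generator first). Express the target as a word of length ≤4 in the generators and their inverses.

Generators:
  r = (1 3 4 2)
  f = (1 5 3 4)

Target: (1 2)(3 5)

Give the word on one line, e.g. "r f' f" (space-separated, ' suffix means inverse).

  after f: (1 5 3 4)
  after r': (1 5)(2 4)
  after f': (2 3 5 4)
  after r': (1 2)(3 5)

f r' f' r'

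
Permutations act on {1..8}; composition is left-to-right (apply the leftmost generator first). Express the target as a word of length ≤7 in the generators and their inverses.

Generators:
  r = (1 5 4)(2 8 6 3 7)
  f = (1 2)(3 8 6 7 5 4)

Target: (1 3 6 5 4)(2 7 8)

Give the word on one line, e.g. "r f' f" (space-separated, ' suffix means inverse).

f' r r f' f'

  after f': (1 2)(3 4 5 7 6 8)
  after r: (1 8 7 3)(2 5)
  after r: (1 6 3 5 8 2 4)
  after f': (1 8)(2 5 3 7 6 4)
  after f': (1 3 6 5 4)(2 7 8)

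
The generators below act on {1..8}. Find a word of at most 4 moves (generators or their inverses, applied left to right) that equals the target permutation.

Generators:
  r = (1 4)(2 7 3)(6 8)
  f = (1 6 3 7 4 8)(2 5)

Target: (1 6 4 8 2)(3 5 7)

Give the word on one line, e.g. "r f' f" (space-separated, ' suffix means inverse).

  after r: (1 4)(2 7 3)(6 8)
  after f: (1 8 3 5 2 4 6)
  after r: (1 6 4 8 2)(3 5 7)

r f r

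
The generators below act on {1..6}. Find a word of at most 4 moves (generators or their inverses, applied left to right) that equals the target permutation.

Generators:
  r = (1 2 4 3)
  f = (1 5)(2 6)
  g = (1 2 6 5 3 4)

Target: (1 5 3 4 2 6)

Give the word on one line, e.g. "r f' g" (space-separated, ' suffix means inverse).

f r'

  after f: (1 5)(2 6)
  after r': (1 5 3 4 2 6)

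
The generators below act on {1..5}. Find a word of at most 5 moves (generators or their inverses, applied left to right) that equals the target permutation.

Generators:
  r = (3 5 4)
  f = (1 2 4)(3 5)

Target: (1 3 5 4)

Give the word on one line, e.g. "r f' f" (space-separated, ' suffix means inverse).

  after r: (3 5 4)
  after f: (1 2 4 5)
  after f: (1 4 3 5 2)
  after r': (1 5 2)
  after f: (1 3 5 4)

r f f r' f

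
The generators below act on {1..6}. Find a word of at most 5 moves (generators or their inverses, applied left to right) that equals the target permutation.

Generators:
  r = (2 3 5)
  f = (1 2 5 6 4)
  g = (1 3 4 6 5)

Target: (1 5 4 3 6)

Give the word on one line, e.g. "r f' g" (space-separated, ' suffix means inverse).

  after f: (1 2 5 6 4)
  after r: (1 3 5 6 4)
  after f: (1 3 6)(2 5 4)
  after r': (1 2 3 6)(4 5)
  after r': (1 5 4 3 6)

f r f r' r'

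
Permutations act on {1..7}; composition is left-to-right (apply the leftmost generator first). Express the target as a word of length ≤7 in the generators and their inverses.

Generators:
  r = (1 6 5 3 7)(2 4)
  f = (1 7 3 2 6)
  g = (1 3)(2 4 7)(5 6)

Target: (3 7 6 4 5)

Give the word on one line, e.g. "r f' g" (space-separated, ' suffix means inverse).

  after f': (1 6 2 3 7)
  after f': (1 2 7 6 3)
  after g': (1 7 5 6)(2 4)
  after f: (1 3 2 4 6 7 5)
  after g': (3 7 6 4 5)

f' f' g' f g'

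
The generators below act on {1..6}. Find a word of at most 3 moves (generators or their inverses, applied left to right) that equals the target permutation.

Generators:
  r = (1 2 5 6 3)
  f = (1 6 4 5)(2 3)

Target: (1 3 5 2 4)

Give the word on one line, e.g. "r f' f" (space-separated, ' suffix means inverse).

r' f f

  after r': (1 3 6 5 2)
  after f: (1 2 6)(3 4 5)
  after f: (1 3 5 2 4)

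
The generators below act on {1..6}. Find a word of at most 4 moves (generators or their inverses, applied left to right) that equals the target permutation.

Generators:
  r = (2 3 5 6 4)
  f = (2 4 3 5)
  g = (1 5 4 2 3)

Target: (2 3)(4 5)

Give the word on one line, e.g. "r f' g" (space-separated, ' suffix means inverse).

r' f' f' r'

  after r': (2 4 6 5 3)
  after f': (3 5 4 6)
  after f': (2 5)(4 6)
  after r': (2 3)(4 5)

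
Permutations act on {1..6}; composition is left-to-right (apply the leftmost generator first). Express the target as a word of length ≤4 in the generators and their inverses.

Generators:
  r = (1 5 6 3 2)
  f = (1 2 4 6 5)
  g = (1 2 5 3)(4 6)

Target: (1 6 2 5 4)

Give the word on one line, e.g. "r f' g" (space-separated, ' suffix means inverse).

  after f': (1 5 6 4 2)
  after f': (1 6 2 5 4)

f' f'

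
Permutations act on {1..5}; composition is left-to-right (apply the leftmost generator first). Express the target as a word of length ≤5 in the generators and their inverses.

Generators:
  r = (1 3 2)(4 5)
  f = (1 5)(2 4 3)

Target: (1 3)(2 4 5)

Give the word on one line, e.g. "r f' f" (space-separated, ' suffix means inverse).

  after r': (1 2 3)(4 5)
  after f: (1 4)(3 5)
  after f: (1 3)(2 4 5)

r' f f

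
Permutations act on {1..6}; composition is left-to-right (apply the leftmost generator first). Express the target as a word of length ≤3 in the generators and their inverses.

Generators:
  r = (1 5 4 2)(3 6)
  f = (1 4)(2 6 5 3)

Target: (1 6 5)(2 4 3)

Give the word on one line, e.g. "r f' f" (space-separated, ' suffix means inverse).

  after r: (1 5 4 2)(3 6)
  after f': (1 6 5)(2 4 3)

r f'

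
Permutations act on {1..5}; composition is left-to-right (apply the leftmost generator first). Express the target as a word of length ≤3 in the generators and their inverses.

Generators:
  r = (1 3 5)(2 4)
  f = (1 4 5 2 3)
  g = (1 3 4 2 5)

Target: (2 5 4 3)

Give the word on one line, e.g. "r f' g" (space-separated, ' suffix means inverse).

  after r: (1 3 5)(2 4)
  after f: (2 5 4 3)

r f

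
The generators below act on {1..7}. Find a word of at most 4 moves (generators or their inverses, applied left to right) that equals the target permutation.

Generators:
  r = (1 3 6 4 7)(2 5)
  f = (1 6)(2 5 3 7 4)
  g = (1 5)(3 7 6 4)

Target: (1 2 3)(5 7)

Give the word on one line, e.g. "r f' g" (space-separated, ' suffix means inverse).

  after f': (1 6)(2 4 7 3 5)
  after r: (1 4)(2 7 6 3)
  after f: (1 2 4 6 7)(3 5)
  after g: (1 2 3)(5 7)

f' r f g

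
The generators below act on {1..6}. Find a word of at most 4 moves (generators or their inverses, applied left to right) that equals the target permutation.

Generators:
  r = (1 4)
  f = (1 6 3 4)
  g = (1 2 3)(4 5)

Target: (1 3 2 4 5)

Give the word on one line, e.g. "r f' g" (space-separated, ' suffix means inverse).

g' r

  after g': (1 3 2)(4 5)
  after r: (1 3 2 4 5)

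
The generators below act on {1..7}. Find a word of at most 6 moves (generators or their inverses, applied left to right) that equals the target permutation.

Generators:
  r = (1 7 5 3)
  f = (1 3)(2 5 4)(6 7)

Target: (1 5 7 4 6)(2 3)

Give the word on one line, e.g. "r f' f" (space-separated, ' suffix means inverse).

r f' r' f' r

  after r: (1 7 5 3)
  after f': (1 6 7 2 4 5)
  after r': (1 6)(2 4 7)(3 5)
  after f': (1 7 4 6 3 2 5)
  after r: (1 5 7 4 6)(2 3)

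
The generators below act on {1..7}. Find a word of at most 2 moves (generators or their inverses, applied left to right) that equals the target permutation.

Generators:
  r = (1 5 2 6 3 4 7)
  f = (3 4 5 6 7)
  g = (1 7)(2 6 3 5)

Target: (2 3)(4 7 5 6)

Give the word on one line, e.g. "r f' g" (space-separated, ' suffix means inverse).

  after g: (1 7)(2 6 3 5)
  after r: (2 3)(4 7 5 6)

g r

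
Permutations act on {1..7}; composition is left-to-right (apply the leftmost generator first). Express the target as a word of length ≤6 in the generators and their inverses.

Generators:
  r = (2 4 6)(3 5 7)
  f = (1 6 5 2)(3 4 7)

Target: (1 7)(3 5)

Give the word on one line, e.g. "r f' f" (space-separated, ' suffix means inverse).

f' r' r' f' r'

  after f': (1 2 5 6)(3 7 4)
  after r': (1 6)(2 3 5 4 7)
  after r': (1 4 5 2 7 6)
  after f': (1 3 7)(2 4 6)
  after r': (1 7)(3 5)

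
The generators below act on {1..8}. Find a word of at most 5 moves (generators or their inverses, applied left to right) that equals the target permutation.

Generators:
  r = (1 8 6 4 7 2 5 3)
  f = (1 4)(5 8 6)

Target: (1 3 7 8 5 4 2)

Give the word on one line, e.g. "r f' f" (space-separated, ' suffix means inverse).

  after r: (1 8 6 4 7 2 5 3)
  after f': (1 5 3 4 7 2 6)
  after r: (1 3 7 5)(2 4)(6 8)
  after f: (1 3 7 8 5 4 2)

r f' r f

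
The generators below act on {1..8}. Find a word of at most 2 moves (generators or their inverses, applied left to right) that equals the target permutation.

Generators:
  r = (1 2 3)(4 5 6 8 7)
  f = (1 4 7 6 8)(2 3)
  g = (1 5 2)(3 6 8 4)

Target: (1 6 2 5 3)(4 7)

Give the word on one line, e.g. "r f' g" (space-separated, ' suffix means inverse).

r' g

  after r': (1 3 2)(4 7 8 6 5)
  after g: (1 6 2 5 3)(4 7)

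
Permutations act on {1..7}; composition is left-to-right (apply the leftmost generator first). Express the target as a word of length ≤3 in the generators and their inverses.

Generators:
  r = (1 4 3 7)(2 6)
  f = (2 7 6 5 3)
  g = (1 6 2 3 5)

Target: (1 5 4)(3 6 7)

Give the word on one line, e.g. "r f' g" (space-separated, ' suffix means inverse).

g' r'

  after g': (1 5 3 2 6)
  after r': (1 5 4)(3 6 7)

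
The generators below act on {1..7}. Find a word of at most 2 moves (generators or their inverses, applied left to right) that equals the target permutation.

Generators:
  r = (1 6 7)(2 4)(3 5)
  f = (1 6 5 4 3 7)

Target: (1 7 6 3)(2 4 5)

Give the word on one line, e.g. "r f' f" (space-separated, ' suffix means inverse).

f r

  after f: (1 6 5 4 3 7)
  after r: (1 7 6 3)(2 4 5)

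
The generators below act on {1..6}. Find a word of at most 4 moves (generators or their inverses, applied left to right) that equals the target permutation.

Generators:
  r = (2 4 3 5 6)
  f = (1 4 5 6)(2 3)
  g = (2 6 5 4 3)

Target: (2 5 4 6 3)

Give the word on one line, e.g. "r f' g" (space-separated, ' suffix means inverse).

  after r': (2 6 5 3 4)
  after r': (2 5 4 6 3)

r' r'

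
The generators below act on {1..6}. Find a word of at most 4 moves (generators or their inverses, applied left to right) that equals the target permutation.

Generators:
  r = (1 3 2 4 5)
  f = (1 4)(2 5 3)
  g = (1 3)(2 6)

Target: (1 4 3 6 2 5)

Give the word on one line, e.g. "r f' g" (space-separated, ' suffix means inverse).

  after f: (1 4)(2 5 3)
  after g': (1 4 3 6 2 5)

f g'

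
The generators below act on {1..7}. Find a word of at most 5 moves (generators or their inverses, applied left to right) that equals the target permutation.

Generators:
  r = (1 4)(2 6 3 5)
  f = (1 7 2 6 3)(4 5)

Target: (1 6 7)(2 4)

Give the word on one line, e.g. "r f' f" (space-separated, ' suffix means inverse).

  after r': (1 4)(2 5 3 6)
  after f': (1 5 6 7)(2 4 3)
  after r: (1 2)(3 6 7 4 5)
  after r: (1 6 7)(2 4)

r' f' r r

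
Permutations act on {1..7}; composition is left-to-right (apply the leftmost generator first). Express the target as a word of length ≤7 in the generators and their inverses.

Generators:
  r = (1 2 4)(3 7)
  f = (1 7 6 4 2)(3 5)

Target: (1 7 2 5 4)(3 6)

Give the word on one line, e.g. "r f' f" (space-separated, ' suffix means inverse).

  after f': (1 2 4 6 7)(3 5)
  after r: (1 4 6 3 5 7 2)
  after f: (1 2 7)(5 6)
  after r': (2 3 7 4)(5 6)
  after f: (1 7 2 5 4)(3 6)

f' r f r' f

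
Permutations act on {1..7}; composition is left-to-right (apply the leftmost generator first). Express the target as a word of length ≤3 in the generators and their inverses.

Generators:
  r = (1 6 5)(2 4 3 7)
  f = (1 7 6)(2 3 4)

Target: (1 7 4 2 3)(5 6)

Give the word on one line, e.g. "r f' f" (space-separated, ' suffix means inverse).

r f'

  after r: (1 6 5)(2 4 3 7)
  after f': (1 7 4 2 3)(5 6)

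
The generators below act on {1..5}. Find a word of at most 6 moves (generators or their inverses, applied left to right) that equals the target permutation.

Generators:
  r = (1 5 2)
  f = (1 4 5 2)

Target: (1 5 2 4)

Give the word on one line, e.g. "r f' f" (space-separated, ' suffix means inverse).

f r' f f r'

  after f: (1 4 5 2)
  after r': (1 4)
  after f: (1 5 2)
  after f: (1 2 4 5)
  after r': (1 5 2 4)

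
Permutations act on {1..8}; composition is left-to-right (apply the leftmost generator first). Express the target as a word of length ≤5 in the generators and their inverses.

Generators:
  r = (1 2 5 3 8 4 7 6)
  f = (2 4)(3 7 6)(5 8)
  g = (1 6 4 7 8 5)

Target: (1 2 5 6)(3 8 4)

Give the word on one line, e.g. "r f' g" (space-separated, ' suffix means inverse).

r f' f' f' f'

  after r: (1 2 5 3 8 4 7 6)
  after f': (1 4 3 5 6)(2 8)
  after f': (1 2 5 7 3 8 4 6)
  after f': (1 4 7 6)(2 8)(3 5)
  after f': (1 2 5 6)(3 8 4)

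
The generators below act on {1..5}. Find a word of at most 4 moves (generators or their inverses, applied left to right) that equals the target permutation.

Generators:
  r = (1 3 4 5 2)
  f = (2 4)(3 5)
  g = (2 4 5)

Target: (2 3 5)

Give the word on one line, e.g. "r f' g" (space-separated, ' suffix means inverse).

  after g': (2 5 4)
  after f: (2 3 5)

g' f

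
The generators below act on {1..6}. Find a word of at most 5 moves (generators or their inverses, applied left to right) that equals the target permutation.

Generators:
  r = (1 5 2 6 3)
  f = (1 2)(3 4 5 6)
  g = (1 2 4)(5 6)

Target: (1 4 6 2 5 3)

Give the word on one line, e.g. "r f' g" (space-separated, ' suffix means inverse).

  after f: (1 2)(3 4 5 6)
  after f: (3 5)(4 6)
  after f: (1 2)(3 6 5 4)
  after g: (1 4 3 5)
  after r': (1 4 6 2 5 3)

f f f g r'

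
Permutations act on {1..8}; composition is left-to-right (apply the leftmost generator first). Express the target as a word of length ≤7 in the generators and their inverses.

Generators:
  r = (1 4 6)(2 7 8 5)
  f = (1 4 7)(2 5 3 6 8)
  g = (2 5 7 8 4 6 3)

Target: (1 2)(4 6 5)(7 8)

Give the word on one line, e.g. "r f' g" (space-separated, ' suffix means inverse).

  after f: (1 4 7)(2 5 3 6 8)
  after g: (1 6 4 8 5 2 7)
  after f': (1 3 5 8 2 4 6)
  after f': (1 5 6 7 4 3 2)
  after g': (1 2)(4 6 5)(7 8)

f g f' f' g'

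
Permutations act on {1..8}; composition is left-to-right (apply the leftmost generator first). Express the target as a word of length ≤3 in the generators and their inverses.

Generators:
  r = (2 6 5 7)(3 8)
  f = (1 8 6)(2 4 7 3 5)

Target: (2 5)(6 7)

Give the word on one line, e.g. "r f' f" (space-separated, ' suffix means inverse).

  after r: (2 6 5 7)(3 8)
  after r: (2 5)(6 7)

r r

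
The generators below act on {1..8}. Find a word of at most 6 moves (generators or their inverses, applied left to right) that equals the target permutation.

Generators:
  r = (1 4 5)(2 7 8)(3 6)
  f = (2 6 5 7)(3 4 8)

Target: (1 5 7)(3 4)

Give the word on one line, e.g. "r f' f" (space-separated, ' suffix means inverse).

r' f' f' r f'

  after r': (1 5 4)(2 8 7)(3 6)
  after f': (1 6 8 5 3 2 4)
  after f': (1 2 3 7 5 8 6 4)
  after r: (1 7)(2 6 5)(3 8)
  after f': (1 5 7)(3 4)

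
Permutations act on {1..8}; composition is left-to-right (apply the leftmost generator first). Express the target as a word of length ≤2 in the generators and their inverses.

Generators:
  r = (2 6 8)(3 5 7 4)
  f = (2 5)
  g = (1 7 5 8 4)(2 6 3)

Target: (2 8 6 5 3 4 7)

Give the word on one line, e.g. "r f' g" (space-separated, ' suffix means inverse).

r' f

  after r': (2 8 6)(3 4 7 5)
  after f: (2 8 6 5 3 4 7)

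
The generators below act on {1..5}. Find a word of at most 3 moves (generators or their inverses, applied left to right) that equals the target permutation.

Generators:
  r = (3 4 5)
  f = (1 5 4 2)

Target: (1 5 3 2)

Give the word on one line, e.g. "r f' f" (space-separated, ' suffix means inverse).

  after r: (3 4 5)
  after f: (1 5 3 2)

r f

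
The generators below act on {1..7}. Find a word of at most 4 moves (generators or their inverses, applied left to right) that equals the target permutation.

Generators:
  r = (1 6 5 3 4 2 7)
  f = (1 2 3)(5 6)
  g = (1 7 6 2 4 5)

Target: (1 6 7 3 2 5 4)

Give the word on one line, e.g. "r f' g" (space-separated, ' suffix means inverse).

g' f'

  after g': (1 5 4 2 6 7)
  after f': (1 6 7 3 2 5 4)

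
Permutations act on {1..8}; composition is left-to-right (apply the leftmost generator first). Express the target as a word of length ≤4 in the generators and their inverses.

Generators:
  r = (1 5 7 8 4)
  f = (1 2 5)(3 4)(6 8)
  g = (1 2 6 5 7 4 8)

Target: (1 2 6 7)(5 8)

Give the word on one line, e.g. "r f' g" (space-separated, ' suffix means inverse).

g r

  after g: (1 2 6 5 7 4 8)
  after r: (1 2 6 7)(5 8)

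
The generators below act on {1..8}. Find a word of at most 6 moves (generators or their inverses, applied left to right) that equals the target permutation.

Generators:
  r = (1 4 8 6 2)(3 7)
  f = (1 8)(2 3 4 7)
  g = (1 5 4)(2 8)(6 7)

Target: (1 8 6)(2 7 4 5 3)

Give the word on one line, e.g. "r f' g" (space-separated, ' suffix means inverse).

  after r: (1 4 8 6 2)(3 7)
  after f: (1 7 4)(2 8 6 3)
  after g: (1 6 3 8 7)(4 5)
  after f: (1 6 4 5 7 8 2 3)
  after r': (1 8 6)(2 7 4 5 3)

r f g f r'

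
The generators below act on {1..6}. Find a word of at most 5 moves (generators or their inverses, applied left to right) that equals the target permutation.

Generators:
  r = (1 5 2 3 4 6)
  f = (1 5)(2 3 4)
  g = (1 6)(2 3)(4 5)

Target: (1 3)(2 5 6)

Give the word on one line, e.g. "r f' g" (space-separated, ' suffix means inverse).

r' g r g f'

  after r': (1 6 4 3 2 5)
  after g: (2 4)(5 6)
  after r: (1 5)(2 6)(3 4)
  after g: (1 4 2)(3 5 6)
  after f': (1 3)(2 5 6)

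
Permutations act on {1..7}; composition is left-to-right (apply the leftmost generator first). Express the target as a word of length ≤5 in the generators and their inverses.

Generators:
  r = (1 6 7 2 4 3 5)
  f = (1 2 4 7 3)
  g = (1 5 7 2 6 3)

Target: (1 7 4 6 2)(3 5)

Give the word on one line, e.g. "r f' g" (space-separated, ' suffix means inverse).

  after r': (1 5 3 4 2 7 6)
  after g: (1 7 3 4 6 5)
  after r': (1 6 3 2 7 4)
  after g': (1 2 5)(3 7 4)
  after g': (1 7 4 6 2)(3 5)

r' g r' g' g'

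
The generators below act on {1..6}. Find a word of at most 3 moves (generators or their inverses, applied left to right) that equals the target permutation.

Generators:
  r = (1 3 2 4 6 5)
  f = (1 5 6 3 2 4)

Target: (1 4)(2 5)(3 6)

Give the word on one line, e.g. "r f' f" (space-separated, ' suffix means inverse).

  after r': (1 5 6 4 2 3)
  after r': (1 6 2)(3 5 4)
  after r': (1 4)(2 5)(3 6)

r' r' r'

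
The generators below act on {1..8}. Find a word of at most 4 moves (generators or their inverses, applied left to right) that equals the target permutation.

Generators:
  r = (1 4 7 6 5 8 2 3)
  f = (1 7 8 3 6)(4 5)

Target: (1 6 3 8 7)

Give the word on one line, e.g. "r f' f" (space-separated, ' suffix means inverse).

f f f f

  after f: (1 7 8 3 6)(4 5)
  after f: (1 8 6 7 3)
  after f: (1 3 7 6 8)(4 5)
  after f: (1 6 3 8 7)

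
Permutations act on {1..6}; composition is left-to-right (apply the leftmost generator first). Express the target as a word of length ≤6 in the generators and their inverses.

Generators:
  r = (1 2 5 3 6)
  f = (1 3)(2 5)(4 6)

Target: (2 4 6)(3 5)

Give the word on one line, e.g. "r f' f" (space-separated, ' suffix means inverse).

r' f f r' f'

  after r': (1 6 3 5 2)
  after f: (1 4 6)(2 3)
  after f: (1 6 3 5 2)
  after r': (1 3 2 6 5)
  after f': (2 4 6)(3 5)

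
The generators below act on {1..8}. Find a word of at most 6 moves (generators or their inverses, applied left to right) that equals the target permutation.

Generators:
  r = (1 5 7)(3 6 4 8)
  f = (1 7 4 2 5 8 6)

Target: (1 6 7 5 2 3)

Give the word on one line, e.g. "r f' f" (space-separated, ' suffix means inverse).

f f r f

  after f: (1 7 4 2 5 8 6)
  after f: (1 4 5 6 7 2 8)
  after r: (1 8 5 4 7 2 3 6)
  after f: (1 6 7 5 2 3)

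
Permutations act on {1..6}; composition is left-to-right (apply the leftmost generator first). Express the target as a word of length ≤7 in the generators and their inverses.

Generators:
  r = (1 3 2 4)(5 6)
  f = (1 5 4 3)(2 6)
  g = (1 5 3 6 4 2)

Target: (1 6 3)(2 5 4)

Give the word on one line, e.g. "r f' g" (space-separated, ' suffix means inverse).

g' r' r' g r'

  after g': (1 2 4 6 3 5)
  after r': (1 3 6)(4 5)
  after r': (2 3 5)(4 6)
  after g: (1 5)(2 6)
  after r': (1 6 3)(2 5 4)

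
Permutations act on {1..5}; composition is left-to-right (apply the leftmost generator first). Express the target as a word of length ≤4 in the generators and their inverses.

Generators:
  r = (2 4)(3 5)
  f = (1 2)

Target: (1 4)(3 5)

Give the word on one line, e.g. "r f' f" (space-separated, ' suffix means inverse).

f r' f

  after f: (1 2)
  after r': (1 4 2)(3 5)
  after f: (1 4)(3 5)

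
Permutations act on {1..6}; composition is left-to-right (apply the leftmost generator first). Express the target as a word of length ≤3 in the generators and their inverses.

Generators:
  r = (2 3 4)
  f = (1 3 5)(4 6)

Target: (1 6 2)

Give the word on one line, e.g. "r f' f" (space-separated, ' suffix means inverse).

  after f: (1 3 5)(4 6)
  after r: (1 4 6 2 3 5)
  after f': (1 6 2)

f r f'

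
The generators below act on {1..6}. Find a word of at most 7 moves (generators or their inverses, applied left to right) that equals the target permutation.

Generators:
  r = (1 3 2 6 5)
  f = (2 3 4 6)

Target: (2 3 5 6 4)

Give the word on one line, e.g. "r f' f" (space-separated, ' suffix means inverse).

f r f' r' r'

  after f: (2 3 4 6)
  after r: (1 3 4 5)
  after f': (1 2 6 4 5)
  after r': (1 3)(4 6)
  after r': (2 3 5 6 4)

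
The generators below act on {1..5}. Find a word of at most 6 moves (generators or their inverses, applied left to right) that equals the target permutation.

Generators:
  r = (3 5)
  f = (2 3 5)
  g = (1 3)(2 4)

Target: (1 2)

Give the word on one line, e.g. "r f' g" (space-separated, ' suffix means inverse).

  after f': (2 5 3)
  after g': (1 3 4 2 5)
  after r': (1 5)(2 3 4)
  after g: (1 5 3 2)
  after f: (1 2)

f' g' r' g f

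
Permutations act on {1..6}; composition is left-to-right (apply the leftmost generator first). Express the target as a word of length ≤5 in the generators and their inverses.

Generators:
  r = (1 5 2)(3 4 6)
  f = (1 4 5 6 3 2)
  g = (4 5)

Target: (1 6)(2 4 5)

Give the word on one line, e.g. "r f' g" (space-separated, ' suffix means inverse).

f' f' g r r

  after f': (1 2 3 6 5 4)
  after f': (1 3 5)(2 6 4)
  after g: (1 3 4 2 6 5)
  after r: (1 4)(2 3 6)
  after r: (1 6)(2 4 5)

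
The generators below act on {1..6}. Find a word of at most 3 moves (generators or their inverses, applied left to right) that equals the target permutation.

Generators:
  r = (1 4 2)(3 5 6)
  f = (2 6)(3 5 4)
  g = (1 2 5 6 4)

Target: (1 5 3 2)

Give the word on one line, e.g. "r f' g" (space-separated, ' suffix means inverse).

f' g g

  after f': (2 6)(3 4 5)
  after g: (1 2 4 6 5 3)
  after g: (1 5 3 2)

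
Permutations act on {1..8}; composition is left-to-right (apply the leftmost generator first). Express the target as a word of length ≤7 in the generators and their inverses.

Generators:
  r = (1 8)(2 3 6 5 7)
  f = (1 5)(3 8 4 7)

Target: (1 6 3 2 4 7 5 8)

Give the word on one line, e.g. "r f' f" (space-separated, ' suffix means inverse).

r f f r' r'

  after r: (1 8)(2 3 6 5 7)
  after f: (1 4 7 2 8 5 3 6)
  after f: (1 7 2 4 3 6 5 8)
  after r': (1 5)(2 4)
  after r': (1 6 3 2 4 7 5 8)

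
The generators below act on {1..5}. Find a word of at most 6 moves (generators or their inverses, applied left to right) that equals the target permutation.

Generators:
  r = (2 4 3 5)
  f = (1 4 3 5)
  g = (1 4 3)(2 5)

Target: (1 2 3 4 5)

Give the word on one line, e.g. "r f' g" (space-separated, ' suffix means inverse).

  after g: (1 4 3)(2 5)
  after r: (1 3)(4 5)
  after g': (1 4 2 5)
  after r': (1 2 3 4 5)

g r g' r'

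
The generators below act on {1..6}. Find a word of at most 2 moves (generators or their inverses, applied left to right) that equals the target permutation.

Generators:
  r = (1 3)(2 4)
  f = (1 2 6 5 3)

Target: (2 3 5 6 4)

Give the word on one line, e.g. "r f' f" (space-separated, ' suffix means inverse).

f' r'

  after f': (1 3 5 6 2)
  after r': (2 3 5 6 4)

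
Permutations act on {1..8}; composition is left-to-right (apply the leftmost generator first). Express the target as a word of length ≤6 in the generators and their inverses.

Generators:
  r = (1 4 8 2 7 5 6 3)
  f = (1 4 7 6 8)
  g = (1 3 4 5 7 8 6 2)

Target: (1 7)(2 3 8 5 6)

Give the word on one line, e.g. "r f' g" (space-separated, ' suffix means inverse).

  after f': (1 8 6 7 4)
  after g': (1 7 3)(2 6 5 4)
  after g': (1 5 3 2 8 7)(4 6)
  after f: (1 5 3 2)(4 8 6 7)
  after r': (1 7)(2 3 8 5 6)

f' g' g' f r'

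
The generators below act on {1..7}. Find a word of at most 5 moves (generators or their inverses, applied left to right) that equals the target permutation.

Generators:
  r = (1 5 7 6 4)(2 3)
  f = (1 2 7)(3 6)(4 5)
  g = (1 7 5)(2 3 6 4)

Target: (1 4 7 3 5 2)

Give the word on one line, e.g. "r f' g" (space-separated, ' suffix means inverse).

  after f: (1 2 7)(3 6)(4 5)
  after g: (1 3 4)(2 5)
  after r: (1 2 7 6 4 5 3)
  after g': (1 4 7 3 5 2)

f g r g'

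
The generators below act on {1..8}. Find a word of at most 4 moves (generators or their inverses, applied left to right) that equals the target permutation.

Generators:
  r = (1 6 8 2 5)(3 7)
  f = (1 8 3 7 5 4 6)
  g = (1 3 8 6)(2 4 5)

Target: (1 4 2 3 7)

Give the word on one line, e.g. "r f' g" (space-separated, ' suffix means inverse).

r' g'

  after r': (1 5 2 8 6)(3 7)
  after g': (1 4 2 3 7)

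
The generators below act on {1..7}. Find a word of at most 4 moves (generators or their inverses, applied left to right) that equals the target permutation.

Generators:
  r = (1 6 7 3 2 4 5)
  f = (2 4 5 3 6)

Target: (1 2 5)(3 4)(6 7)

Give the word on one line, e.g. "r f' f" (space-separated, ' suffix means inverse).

r f

  after r: (1 6 7 3 2 4 5)
  after f: (1 2 5)(3 4)(6 7)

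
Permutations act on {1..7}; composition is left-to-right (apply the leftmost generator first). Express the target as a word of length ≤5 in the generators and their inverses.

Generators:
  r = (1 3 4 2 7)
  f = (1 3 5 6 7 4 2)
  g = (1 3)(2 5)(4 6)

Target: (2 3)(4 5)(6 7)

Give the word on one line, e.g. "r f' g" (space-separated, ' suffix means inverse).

g f' g' g'

  after g: (1 3)(2 5)(4 6)
  after f': (2 3)(4 5)(6 7)
  after g': (1 3 5 6 7 4 2)
  after g': (2 3)(4 5)(6 7)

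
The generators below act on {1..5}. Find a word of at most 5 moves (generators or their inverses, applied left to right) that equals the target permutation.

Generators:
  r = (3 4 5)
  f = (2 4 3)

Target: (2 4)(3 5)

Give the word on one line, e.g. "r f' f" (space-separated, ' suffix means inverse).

f f r

  after f: (2 4 3)
  after f: (2 3 4)
  after r: (2 4)(3 5)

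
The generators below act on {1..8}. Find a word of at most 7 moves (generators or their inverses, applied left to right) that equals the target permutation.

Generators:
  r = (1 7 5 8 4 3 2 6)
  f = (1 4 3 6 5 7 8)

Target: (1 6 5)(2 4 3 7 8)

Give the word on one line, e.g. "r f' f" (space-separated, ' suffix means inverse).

r' f' r' f f

  after r': (1 6 2 3 4 8 5 7)
  after f': (1 3)(2 4 7 8 6)
  after r': (1 4)(2 8)(3 6)(5 7)
  after f: (1 3 5 8 2)
  after f: (1 6 5)(2 4 3 7 8)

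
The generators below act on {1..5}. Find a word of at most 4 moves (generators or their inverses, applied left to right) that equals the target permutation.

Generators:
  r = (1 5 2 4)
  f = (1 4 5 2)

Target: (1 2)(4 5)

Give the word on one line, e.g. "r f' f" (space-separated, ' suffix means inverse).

  after r: (1 5 2 4)
  after r: (1 2)(4 5)

r r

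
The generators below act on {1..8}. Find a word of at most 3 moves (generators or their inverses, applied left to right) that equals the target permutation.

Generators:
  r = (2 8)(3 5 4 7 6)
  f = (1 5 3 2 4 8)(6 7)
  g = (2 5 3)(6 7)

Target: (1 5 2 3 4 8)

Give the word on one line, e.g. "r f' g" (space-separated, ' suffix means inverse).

  after g: (2 5 3)(6 7)
  after f: (1 5 2 3 4 8)

g f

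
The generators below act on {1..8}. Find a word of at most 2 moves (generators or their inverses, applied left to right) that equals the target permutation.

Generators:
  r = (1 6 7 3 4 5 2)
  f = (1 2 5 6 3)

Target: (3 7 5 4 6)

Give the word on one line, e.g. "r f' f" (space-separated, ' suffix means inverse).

r' f'

  after r': (1 2 5 4 3 7 6)
  after f': (3 7 5 4 6)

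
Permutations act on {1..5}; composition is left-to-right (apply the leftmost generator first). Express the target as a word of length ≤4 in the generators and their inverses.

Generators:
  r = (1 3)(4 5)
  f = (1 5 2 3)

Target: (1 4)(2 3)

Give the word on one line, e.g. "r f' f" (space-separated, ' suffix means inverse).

  after f: (1 5 2 3)
  after r': (1 4 5 2)
  after f': (1 4)(2 3)

f r' f'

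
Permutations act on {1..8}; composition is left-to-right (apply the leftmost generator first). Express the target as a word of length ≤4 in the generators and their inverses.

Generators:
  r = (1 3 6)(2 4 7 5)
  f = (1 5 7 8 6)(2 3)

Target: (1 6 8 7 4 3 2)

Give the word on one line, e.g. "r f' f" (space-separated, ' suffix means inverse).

  after r: (1 3 6)(2 4 7 5)
  after r: (1 6 3)(2 7)(4 5)
  after r: (2 5 7 4)
  after f': (1 6 8 7 4 3 2)

r r r f'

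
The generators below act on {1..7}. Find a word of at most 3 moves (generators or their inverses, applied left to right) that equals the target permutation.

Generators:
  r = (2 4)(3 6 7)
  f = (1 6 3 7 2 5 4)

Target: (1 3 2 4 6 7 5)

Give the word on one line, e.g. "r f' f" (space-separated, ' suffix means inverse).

f f

  after f: (1 6 3 7 2 5 4)
  after f: (1 3 2 4 6 7 5)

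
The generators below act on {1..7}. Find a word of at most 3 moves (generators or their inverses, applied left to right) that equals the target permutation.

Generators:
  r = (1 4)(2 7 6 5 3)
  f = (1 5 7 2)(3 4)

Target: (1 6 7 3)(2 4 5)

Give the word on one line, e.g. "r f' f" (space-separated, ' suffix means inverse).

  after f: (1 5 7 2)(3 4)
  after r': (1 6 7 3)(2 4 5)

f r'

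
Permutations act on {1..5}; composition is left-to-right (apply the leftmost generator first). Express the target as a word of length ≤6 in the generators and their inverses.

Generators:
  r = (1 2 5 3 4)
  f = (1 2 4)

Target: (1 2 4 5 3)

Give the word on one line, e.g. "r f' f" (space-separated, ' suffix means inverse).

f f r f' f'

  after f: (1 2 4)
  after f: (1 4 2)
  after r: (3 4 5)
  after f': (1 4 5 3 2)
  after f': (1 2 4 5 3)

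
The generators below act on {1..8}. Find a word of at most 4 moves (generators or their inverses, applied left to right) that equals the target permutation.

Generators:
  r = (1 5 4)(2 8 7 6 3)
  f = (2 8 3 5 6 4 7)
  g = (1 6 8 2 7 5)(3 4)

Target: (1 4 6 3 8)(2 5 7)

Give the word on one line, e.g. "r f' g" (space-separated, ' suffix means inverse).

g' g' f'

  after g': (1 5 7 2 8 6)(3 4)
  after g': (1 7 8)(2 6 5)
  after f': (1 4 6 3 8)(2 5 7)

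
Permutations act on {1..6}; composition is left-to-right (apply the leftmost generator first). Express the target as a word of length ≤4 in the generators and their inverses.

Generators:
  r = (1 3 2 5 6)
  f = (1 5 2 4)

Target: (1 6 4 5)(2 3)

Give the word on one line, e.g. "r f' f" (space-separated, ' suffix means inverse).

r' f f

  after r': (1 6 5 2 3)
  after f: (1 6 2 3 5 4)
  after f: (1 6 4 5)(2 3)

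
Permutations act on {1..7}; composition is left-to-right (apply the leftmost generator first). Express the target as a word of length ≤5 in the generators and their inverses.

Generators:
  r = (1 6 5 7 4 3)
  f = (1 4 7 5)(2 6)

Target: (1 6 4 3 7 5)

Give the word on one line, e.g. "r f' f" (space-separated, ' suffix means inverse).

  after r: (1 6 5 7 4 3)
  after f': (1 2 6 7)(3 5 4)
  after f': (1 6 4 3 7 5)

r f' f'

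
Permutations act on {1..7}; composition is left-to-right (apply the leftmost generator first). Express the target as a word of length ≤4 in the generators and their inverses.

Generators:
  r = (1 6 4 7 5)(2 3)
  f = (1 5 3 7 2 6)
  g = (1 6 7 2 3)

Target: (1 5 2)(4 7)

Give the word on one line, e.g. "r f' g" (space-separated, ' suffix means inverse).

  after r': (1 5 7 4 6)(2 3)
  after g: (1 5 2)(4 7)

r' g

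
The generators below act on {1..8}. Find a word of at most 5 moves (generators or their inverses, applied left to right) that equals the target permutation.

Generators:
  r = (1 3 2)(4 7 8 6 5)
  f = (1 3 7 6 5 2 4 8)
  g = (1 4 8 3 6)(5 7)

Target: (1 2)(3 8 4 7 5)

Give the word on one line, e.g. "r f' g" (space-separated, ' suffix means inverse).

  after f': (1 8 4 2 5 6 7 3)
  after r': (1 7)(2 6 4 3)(5 8)
  after f': (1 3 5 4)(2 7 8 6)
  after f': (2 3 6 5)(4 8 7)
  after r': (1 2)(3 8 4 7 5)

f' r' f' f' r'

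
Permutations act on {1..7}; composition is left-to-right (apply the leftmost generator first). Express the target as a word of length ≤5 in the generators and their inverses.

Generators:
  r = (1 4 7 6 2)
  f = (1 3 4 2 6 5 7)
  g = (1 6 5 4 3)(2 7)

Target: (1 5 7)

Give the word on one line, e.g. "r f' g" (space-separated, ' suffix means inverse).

g' f' r' g' f'

  after g': (1 3 4 5 6)(2 7)
  after f': (2 5)(4 6 7)
  after r': (1 2 5 6 4 7)
  after g': (1 7 3 4 2 6 5)
  after f': (1 5 7)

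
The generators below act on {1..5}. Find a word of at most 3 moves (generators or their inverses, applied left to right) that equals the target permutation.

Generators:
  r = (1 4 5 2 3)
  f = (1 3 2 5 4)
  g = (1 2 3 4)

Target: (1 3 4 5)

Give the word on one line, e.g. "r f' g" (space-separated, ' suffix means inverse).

  after g': (1 4 3 2)
  after f: (2 3 5 4)
  after r': (1 3 4 5)

g' f r'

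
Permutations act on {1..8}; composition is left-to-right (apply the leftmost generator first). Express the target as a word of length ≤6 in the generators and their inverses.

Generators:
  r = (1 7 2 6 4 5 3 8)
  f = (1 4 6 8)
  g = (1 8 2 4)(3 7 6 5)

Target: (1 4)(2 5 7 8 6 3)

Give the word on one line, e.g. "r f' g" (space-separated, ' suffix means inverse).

f' r g f f

  after f': (1 8 6 4)
  after r: (2 6 5 3 8 4 7)
  after g: (1 8)(2 5 7 4 6 3)
  after f: (2 5 7 6 3)(4 8)
  after f: (1 4)(2 5 7 8 6 3)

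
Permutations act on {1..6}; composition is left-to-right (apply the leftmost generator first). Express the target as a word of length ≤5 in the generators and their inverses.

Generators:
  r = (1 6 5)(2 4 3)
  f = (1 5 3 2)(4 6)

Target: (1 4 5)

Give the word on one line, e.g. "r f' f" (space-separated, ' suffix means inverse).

r f r f r

  after r: (1 6 5)(2 4 3)
  after f: (1 4 2 6 3)
  after r: (1 3 6 2 5)
  after f: (1 2 3 4 6)
  after r: (1 4 5)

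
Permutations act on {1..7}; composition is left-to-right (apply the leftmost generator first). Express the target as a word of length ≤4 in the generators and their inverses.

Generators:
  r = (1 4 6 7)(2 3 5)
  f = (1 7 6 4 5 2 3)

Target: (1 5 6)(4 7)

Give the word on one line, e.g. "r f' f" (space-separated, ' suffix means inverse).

  after f': (1 3 2 5 4 6 7)
  after r: (1 5 6)(4 7)

f' r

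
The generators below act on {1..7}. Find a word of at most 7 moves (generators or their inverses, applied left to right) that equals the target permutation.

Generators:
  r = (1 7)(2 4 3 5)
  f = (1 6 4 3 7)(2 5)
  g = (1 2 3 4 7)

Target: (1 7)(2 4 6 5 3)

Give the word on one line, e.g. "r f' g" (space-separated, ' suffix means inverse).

g r' f g' r

  after g: (1 2 3 4 7)
  after r': (1 5 3 2 4)
  after f: (1 2 3 5 7)(4 6)
  after g': (3 5 4 6)
  after r: (1 7)(2 4 6 5 3)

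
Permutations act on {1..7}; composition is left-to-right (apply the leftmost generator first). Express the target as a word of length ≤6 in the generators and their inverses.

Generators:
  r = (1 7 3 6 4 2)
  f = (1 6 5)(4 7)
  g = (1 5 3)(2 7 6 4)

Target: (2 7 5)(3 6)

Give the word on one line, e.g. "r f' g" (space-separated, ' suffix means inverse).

f r' r' g f'

  after f: (1 6 5)(4 7)
  after r': (1 3 7 6 5 2 4)
  after r': (1 7 3)(2 6 5 4)
  after g: (1 6 3 5 2 4 7)
  after f': (2 7 5)(3 6)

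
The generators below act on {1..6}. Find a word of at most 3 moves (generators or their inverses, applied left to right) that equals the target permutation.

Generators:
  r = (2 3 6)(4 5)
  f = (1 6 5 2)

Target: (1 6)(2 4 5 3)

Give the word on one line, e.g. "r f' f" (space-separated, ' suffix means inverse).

f' r'

  after f': (1 2 5 6)
  after r': (1 6)(2 4 5 3)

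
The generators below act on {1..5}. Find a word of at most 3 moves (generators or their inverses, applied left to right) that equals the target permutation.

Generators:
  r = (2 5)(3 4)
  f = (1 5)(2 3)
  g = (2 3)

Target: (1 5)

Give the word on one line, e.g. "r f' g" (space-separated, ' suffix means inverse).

g' f'

  after g': (2 3)
  after f': (1 5)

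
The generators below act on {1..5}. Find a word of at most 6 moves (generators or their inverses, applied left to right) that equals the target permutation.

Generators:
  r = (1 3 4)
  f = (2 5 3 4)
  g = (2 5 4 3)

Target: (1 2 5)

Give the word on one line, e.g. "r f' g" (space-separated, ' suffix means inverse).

  after r: (1 3 4)
  after r: (1 4 3)
  after g': (1 5 2 3)
  after f': (1 2 5 4 3)
  after r: (1 2 5)

r r g' f' r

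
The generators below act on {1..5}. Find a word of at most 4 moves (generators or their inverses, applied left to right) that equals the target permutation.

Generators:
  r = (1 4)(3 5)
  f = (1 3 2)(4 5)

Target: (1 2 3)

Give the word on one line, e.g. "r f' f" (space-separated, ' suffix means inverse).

  after f: (1 3 2)(4 5)
  after f: (1 2 3)

f f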